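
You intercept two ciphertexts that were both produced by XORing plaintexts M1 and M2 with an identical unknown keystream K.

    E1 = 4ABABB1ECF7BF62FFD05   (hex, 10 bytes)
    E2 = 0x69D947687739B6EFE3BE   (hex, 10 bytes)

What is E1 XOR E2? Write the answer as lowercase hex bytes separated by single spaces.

23 63 fc 76 b8 42 40 c0 1e bb

E1 ⊕ E2 = (M1 ⊕ K) ⊕ (M2 ⊕ K) = M1 ⊕ M2 — the shared key cancels under XOR.
4a XOR 69 = 23
ba XOR d9 = 63
bb XOR 47 = fc
1e XOR 68 = 76
cf XOR 77 = b8
7b XOR 39 = 42
f6 XOR b6 = 40
2f XOR ef = c0
fd XOR e3 = 1e
05 XOR be = bb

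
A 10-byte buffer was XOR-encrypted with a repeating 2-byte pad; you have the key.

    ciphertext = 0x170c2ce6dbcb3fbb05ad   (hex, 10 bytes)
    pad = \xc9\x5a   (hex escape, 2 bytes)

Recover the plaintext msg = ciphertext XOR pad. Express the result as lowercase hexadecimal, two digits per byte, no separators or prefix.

de56e5bc1291f6e1ccf7

The 2-byte key repeats, so the effective keystream is c9 5a c9 5a c9 5a c9 5a c9 5a.
byte 0: 17 XOR c9 = de
byte 1: 0c XOR 5a = 56
byte 2: 2c XOR c9 = e5
byte 3: e6 XOR 5a = bc
byte 4: db XOR c9 = 12
byte 5: cb XOR 5a = 91
byte 6: 3f XOR c9 = f6
byte 7: bb XOR 5a = e1
byte 8: 05 XOR c9 = cc
byte 9: ad XOR 5a = f7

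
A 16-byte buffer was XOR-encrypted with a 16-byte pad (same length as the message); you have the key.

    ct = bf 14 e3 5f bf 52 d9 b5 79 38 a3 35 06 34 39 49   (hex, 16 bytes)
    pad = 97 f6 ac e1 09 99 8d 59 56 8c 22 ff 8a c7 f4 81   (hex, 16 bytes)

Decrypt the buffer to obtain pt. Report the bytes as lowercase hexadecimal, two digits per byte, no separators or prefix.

28e24fbeb6cb54ec2fb481ca8cf3cdc8

bf XOR 97 = 28
14 XOR f6 = e2
e3 XOR ac = 4f
5f XOR e1 = be
bf XOR 09 = b6
52 XOR 99 = cb
d9 XOR 8d = 54
b5 XOR 59 = ec
79 XOR 56 = 2f
38 XOR 8c = b4
a3 XOR 22 = 81
35 XOR ff = ca
06 XOR 8a = 8c
34 XOR c7 = f3
39 XOR f4 = cd
49 XOR 81 = c8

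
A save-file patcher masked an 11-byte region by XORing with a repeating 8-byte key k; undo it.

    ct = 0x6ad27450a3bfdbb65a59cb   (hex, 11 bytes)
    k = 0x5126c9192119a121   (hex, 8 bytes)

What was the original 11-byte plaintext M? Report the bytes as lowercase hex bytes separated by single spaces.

3b f4 bd 49 82 a6 7a 97 0b 7f 02

The 8-byte key repeats, so the effective keystream is 51 26 c9 19 21 19 a1 21 51 26 c9.
byte 0: 6a ^ 51 = 3b
byte 1: d2 ^ 26 = f4
byte 2: 74 ^ c9 = bd
byte 3: 50 ^ 19 = 49
byte 4: a3 ^ 21 = 82
byte 5: bf ^ 19 = a6
byte 6: db ^ a1 = 7a
byte 7: b6 ^ 21 = 97
byte 8: 5a ^ 51 = 0b
byte 9: 59 ^ 26 = 7f
byte 10: cb ^ c9 = 02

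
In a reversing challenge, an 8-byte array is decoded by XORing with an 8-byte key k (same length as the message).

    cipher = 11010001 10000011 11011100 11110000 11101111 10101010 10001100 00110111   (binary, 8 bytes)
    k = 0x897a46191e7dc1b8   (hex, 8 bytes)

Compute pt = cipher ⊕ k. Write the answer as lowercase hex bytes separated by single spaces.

XOR is its own inverse, so applying the key byte-wise gives the result directly.
d1 ⊕ 89 = 58
83 ⊕ 7a = f9
dc ⊕ 46 = 9a
f0 ⊕ 19 = e9
ef ⊕ 1e = f1
aa ⊕ 7d = d7
8c ⊕ c1 = 4d
37 ⊕ b8 = 8f

58 f9 9a e9 f1 d7 4d 8f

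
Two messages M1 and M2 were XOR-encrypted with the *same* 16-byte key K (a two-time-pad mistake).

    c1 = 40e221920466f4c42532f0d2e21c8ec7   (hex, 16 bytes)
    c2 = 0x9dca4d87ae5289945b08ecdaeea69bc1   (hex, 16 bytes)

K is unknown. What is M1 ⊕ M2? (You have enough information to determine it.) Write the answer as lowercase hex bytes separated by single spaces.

c1 ⊕ c2 = (M1 ⊕ K) ⊕ (M2 ⊕ K) = M1 ⊕ M2 — the shared key cancels under XOR.
01000000 xor 10011101 = 11011101
11100010 xor 11001010 = 00101000
00100001 xor 01001101 = 01101100
10010010 xor 10000111 = 00010101
00000100 xor 10101110 = 10101010
01100110 xor 01010010 = 00110100
11110100 xor 10001001 = 01111101
11000100 xor 10010100 = 01010000
00100101 xor 01011011 = 01111110
00110010 xor 00001000 = 00111010
11110000 xor 11101100 = 00011100
11010010 xor 11011010 = 00001000
11100010 xor 11101110 = 00001100
00011100 xor 10100110 = 10111010
10001110 xor 10011011 = 00010101
11000111 xor 11000001 = 00000110

dd 28 6c 15 aa 34 7d 50 7e 3a 1c 08 0c ba 15 06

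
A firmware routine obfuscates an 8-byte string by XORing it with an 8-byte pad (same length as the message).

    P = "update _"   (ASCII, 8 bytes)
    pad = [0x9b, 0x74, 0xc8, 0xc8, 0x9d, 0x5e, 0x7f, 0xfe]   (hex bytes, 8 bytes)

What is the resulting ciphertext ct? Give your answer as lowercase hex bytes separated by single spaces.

ee 04 ac a9 e9 3b 5f a1

byte 0: 01110101 ⊕ 10011011 = 11101110
byte 1: 01110000 ⊕ 01110100 = 00000100
byte 2: 01100100 ⊕ 11001000 = 10101100
byte 3: 01100001 ⊕ 11001000 = 10101001
byte 4: 01110100 ⊕ 10011101 = 11101001
byte 5: 01100101 ⊕ 01011110 = 00111011
byte 6: 00100000 ⊕ 01111111 = 01011111
byte 7: 01011111 ⊕ 11111110 = 10100001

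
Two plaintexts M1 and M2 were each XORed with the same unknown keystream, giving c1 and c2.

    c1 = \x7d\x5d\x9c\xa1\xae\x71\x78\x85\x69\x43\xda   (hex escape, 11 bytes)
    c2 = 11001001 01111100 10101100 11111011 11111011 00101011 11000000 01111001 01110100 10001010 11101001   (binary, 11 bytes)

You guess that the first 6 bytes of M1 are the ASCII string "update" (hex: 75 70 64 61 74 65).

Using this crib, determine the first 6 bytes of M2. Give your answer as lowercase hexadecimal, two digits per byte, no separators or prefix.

c151543b213f

First, c1 ⊕ c2 = (M1 ⊕ K) ⊕ (M2 ⊕ K) = M1 ⊕ M2, so the key drops out. Then M2 = (M1 ⊕ M2) ⊕ M1 over the first 6 bytes.
byte 0: (7d ^ c9) ^ 75 = b4 ^ 75 = c1
byte 1: (5d ^ 7c) ^ 70 = 21 ^ 70 = 51
byte 2: (9c ^ ac) ^ 64 = 30 ^ 64 = 54
byte 3: (a1 ^ fb) ^ 61 = 5a ^ 61 = 3b
byte 4: (ae ^ fb) ^ 74 = 55 ^ 74 = 21
byte 5: (71 ^ 2b) ^ 65 = 5a ^ 65 = 3f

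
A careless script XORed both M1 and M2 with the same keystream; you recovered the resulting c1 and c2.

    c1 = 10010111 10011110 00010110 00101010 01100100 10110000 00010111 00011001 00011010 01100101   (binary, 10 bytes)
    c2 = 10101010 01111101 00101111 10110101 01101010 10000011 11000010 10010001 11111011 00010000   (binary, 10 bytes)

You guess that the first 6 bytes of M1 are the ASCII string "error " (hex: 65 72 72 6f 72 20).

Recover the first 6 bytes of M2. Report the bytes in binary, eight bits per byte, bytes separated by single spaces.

01011000 10010001 01001011 11110000 01111100 00010011

First, c1 ⊕ c2 = (M1 ⊕ K) ⊕ (M2 ⊕ K) = M1 ⊕ M2, so the key drops out. Then M2 = (M1 ⊕ M2) ⊕ M1 over the first 6 bytes.
byte 0: (97 xor aa) xor 65 = 3d xor 65 = 58
byte 1: (9e xor 7d) xor 72 = e3 xor 72 = 91
byte 2: (16 xor 2f) xor 72 = 39 xor 72 = 4b
byte 3: (2a xor b5) xor 6f = 9f xor 6f = f0
byte 4: (64 xor 6a) xor 72 = 0e xor 72 = 7c
byte 5: (b0 xor 83) xor 20 = 33 xor 20 = 13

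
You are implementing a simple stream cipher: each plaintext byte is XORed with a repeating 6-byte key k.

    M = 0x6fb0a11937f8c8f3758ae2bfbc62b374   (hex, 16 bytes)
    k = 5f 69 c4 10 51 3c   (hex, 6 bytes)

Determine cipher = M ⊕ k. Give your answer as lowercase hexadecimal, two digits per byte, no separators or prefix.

The 6-byte key repeats, so the effective keystream is 5f 69 c4 10 51 3c 5f 69 c4 10 51 3c 5f 69 c4 10.
byte 0: 6f ⊕ 5f = 30
byte 1: b0 ⊕ 69 = d9
byte 2: a1 ⊕ c4 = 65
byte 3: 19 ⊕ 10 = 09
byte 4: 37 ⊕ 51 = 66
byte 5: f8 ⊕ 3c = c4
byte 6: c8 ⊕ 5f = 97
byte 7: f3 ⊕ 69 = 9a
byte 8: 75 ⊕ c4 = b1
byte 9: 8a ⊕ 10 = 9a
byte 10: e2 ⊕ 51 = b3
byte 11: bf ⊕ 3c = 83
byte 12: bc ⊕ 5f = e3
byte 13: 62 ⊕ 69 = 0b
byte 14: b3 ⊕ c4 = 77
byte 15: 74 ⊕ 10 = 64

30d9650966c4979ab19ab383e30b7764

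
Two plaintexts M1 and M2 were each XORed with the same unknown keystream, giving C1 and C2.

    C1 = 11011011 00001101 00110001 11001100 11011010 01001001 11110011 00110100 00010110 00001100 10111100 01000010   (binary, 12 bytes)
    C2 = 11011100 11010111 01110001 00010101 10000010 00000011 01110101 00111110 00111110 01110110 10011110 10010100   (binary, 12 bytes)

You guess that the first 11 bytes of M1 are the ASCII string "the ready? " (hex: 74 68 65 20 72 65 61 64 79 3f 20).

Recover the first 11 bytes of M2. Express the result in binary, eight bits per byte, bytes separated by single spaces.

First, C1 ⊕ C2 = (M1 ⊕ K) ⊕ (M2 ⊕ K) = M1 ⊕ M2, so the key drops out. Then M2 = (M1 ⊕ M2) ⊕ M1 over the first 11 bytes.
byte 0: (db ⊕ dc) ⊕ 74 = 07 ⊕ 74 = 73
byte 1: (0d ⊕ d7) ⊕ 68 = da ⊕ 68 = b2
byte 2: (31 ⊕ 71) ⊕ 65 = 40 ⊕ 65 = 25
byte 3: (cc ⊕ 15) ⊕ 20 = d9 ⊕ 20 = f9
byte 4: (da ⊕ 82) ⊕ 72 = 58 ⊕ 72 = 2a
byte 5: (49 ⊕ 03) ⊕ 65 = 4a ⊕ 65 = 2f
byte 6: (f3 ⊕ 75) ⊕ 61 = 86 ⊕ 61 = e7
byte 7: (34 ⊕ 3e) ⊕ 64 = 0a ⊕ 64 = 6e
byte 8: (16 ⊕ 3e) ⊕ 79 = 28 ⊕ 79 = 51
byte 9: (0c ⊕ 76) ⊕ 3f = 7a ⊕ 3f = 45
byte 10: (bc ⊕ 9e) ⊕ 20 = 22 ⊕ 20 = 02

01110011 10110010 00100101 11111001 00101010 00101111 11100111 01101110 01010001 01000101 00000010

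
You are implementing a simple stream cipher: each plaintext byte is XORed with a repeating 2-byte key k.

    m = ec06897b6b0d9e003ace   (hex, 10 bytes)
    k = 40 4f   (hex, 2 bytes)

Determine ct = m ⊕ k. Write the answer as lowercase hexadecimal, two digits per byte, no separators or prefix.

The 2-byte key repeats, so the effective keystream is 40 4f 40 4f 40 4f 40 4f 40 4f.
byte 0: ec ^ 40 = ac
byte 1: 06 ^ 4f = 49
byte 2: 89 ^ 40 = c9
byte 3: 7b ^ 4f = 34
byte 4: 6b ^ 40 = 2b
byte 5: 0d ^ 4f = 42
byte 6: 9e ^ 40 = de
byte 7: 00 ^ 4f = 4f
byte 8: 3a ^ 40 = 7a
byte 9: ce ^ 4f = 81

ac49c9342b42de4f7a81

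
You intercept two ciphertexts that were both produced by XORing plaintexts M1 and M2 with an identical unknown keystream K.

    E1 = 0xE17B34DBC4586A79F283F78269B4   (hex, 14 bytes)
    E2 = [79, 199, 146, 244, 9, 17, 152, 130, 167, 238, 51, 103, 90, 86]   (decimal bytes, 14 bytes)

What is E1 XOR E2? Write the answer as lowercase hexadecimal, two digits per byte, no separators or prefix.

E1 ⊕ E2 = (M1 ⊕ K) ⊕ (M2 ⊕ K) = M1 ⊕ M2 — the shared key cancels under XOR.
e1 ⊕ 4f = ae
7b ⊕ c7 = bc
34 ⊕ 92 = a6
db ⊕ f4 = 2f
c4 ⊕ 09 = cd
58 ⊕ 11 = 49
6a ⊕ 98 = f2
79 ⊕ 82 = fb
f2 ⊕ a7 = 55
83 ⊕ ee = 6d
f7 ⊕ 33 = c4
82 ⊕ 67 = e5
69 ⊕ 5a = 33
b4 ⊕ 56 = e2

aebca62fcd49f2fb556dc4e533e2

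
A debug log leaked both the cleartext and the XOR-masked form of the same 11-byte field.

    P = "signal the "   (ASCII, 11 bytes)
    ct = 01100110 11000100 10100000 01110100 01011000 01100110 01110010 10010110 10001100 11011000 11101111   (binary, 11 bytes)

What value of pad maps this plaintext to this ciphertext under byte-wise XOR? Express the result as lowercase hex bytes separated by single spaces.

15 ad c7 1a 39 0a 52 e2 e4 bd cf

Since ct = P ⊕ pad, XORing both sides with P gives pad = P ⊕ ct.
byte 0: 01110011 xor 01100110 = 00010101
byte 1: 01101001 xor 11000100 = 10101101
byte 2: 01100111 xor 10100000 = 11000111
byte 3: 01101110 xor 01110100 = 00011010
byte 4: 01100001 xor 01011000 = 00111001
byte 5: 01101100 xor 01100110 = 00001010
byte 6: 00100000 xor 01110010 = 01010010
byte 7: 01110100 xor 10010110 = 11100010
byte 8: 01101000 xor 10001100 = 11100100
byte 9: 01100101 xor 11011000 = 10111101
byte 10: 00100000 xor 11101111 = 11001111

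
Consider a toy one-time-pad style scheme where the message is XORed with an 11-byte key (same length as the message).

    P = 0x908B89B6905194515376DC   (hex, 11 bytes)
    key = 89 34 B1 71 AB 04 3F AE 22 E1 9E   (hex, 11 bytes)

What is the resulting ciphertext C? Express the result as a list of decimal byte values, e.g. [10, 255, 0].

[25, 191, 56, 199, 59, 85, 171, 255, 113, 151, 66]

90 ⊕ 89 = 19
8b ⊕ 34 = bf
89 ⊕ b1 = 38
b6 ⊕ 71 = c7
90 ⊕ ab = 3b
51 ⊕ 04 = 55
94 ⊕ 3f = ab
51 ⊕ ae = ff
53 ⊕ 22 = 71
76 ⊕ e1 = 97
dc ⊕ 9e = 42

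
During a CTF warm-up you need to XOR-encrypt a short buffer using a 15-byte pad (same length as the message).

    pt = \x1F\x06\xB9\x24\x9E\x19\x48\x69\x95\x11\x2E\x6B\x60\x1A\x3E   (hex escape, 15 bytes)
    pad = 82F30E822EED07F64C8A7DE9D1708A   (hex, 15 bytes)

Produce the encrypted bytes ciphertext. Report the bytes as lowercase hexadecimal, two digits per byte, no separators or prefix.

XOR is its own inverse, so applying the key byte-wise gives the result directly.
byte 0: 00011111 xor 10000010 = 10011101
byte 1: 00000110 xor 11110011 = 11110101
byte 2: 10111001 xor 00001110 = 10110111
byte 3: 00100100 xor 10000010 = 10100110
byte 4: 10011110 xor 00101110 = 10110000
byte 5: 00011001 xor 11101101 = 11110100
byte 6: 01001000 xor 00000111 = 01001111
byte 7: 01101001 xor 11110110 = 10011111
byte 8: 10010101 xor 01001100 = 11011001
byte 9: 00010001 xor 10001010 = 10011011
byte 10: 00101110 xor 01111101 = 01010011
byte 11: 01101011 xor 11101001 = 10000010
byte 12: 01100000 xor 11010001 = 10110001
byte 13: 00011010 xor 01110000 = 01101010
byte 14: 00111110 xor 10001010 = 10110100

9df5b7a6b0f44f9fd99b5382b16ab4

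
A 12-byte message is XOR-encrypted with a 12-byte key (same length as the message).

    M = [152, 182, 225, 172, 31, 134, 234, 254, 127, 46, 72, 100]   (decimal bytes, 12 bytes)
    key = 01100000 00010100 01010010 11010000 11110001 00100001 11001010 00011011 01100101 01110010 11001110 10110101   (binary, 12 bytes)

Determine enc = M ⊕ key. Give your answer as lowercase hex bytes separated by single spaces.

f8 a2 b3 7c ee a7 20 e5 1a 5c 86 d1

152 XOR  96 = 248
182 XOR  20 = 162
225 XOR  82 = 179
172 XOR 208 = 124
 31 XOR 241 = 238
134 XOR  33 = 167
234 XOR 202 =  32
254 XOR  27 = 229
127 XOR 101 =  26
 46 XOR 114 =  92
 72 XOR 206 = 134
100 XOR 181 = 209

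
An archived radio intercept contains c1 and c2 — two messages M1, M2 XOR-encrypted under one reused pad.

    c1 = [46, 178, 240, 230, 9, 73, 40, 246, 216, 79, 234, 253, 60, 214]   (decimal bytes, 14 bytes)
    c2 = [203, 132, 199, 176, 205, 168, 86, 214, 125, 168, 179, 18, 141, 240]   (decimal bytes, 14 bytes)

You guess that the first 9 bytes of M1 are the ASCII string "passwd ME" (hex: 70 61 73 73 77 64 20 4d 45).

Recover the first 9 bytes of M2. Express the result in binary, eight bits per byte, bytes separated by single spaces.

10010101 01010111 01000100 00100101 10110011 10000101 01011110 01101101 11100000

First, c1 ⊕ c2 = (M1 ⊕ K) ⊕ (M2 ⊕ K) = M1 ⊕ M2, so the key drops out. Then M2 = (M1 ⊕ M2) ⊕ M1 over the first 9 bytes.
byte 0: (2e ⊕ cb) ⊕ 70 = e5 ⊕ 70 = 95
byte 1: (b2 ⊕ 84) ⊕ 61 = 36 ⊕ 61 = 57
byte 2: (f0 ⊕ c7) ⊕ 73 = 37 ⊕ 73 = 44
byte 3: (e6 ⊕ b0) ⊕ 73 = 56 ⊕ 73 = 25
byte 4: (09 ⊕ cd) ⊕ 77 = c4 ⊕ 77 = b3
byte 5: (49 ⊕ a8) ⊕ 64 = e1 ⊕ 64 = 85
byte 6: (28 ⊕ 56) ⊕ 20 = 7e ⊕ 20 = 5e
byte 7: (f6 ⊕ d6) ⊕ 4d = 20 ⊕ 4d = 6d
byte 8: (d8 ⊕ 7d) ⊕ 45 = a5 ⊕ 45 = e0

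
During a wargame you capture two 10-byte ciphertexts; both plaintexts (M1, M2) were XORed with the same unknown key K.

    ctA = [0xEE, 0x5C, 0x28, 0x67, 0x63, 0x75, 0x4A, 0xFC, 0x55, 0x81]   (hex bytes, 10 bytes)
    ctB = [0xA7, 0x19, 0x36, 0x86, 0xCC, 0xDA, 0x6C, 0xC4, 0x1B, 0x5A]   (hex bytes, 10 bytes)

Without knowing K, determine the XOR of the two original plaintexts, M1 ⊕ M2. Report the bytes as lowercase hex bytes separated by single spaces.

49 45 1e e1 af af 26 38 4e db

ctA ⊕ ctB = (M1 ⊕ K) ⊕ (M2 ⊕ K) = M1 ⊕ M2 — the shared key cancels under XOR.
ee xor a7 = 49
5c xor 19 = 45
28 xor 36 = 1e
67 xor 86 = e1
63 xor cc = af
75 xor da = af
4a xor 6c = 26
fc xor c4 = 38
55 xor 1b = 4e
81 xor 5a = db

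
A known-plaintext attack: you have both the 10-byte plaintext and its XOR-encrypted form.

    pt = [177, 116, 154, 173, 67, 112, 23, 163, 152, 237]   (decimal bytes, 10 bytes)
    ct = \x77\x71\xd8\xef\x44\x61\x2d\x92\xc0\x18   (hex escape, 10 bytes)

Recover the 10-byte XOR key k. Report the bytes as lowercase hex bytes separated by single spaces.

Since ct = pt ⊕ k, XORing both sides with pt gives k = pt ⊕ ct.
byte 0: 10110001 ^ 01110111 = 11000110
byte 1: 01110100 ^ 01110001 = 00000101
byte 2: 10011010 ^ 11011000 = 01000010
byte 3: 10101101 ^ 11101111 = 01000010
byte 4: 01000011 ^ 01000100 = 00000111
byte 5: 01110000 ^ 01100001 = 00010001
byte 6: 00010111 ^ 00101101 = 00111010
byte 7: 10100011 ^ 10010010 = 00110001
byte 8: 10011000 ^ 11000000 = 01011000
byte 9: 11101101 ^ 00011000 = 11110101

c6 05 42 42 07 11 3a 31 58 f5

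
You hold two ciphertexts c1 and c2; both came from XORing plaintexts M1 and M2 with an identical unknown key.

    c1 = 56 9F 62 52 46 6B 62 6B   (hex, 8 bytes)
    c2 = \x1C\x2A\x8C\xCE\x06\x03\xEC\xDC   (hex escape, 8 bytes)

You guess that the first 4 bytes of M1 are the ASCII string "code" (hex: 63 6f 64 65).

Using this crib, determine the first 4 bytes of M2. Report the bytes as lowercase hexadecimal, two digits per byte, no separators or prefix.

29da8af9

First, c1 ⊕ c2 = (M1 ⊕ K) ⊕ (M2 ⊕ K) = M1 ⊕ M2, so the key drops out. Then M2 = (M1 ⊕ M2) ⊕ M1 over the first 4 bytes.
byte 0: (56 ^ 1c) ^ 63 = 4a ^ 63 = 29
byte 1: (9f ^ 2a) ^ 6f = b5 ^ 6f = da
byte 2: (62 ^ 8c) ^ 64 = ee ^ 64 = 8a
byte 3: (52 ^ ce) ^ 65 = 9c ^ 65 = f9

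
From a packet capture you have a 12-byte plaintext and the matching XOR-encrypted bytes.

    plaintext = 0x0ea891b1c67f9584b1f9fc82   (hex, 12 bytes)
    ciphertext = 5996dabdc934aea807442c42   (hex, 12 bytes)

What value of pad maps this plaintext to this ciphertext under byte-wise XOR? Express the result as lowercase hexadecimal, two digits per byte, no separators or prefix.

Since ciphertext = plaintext ⊕ pad, XORing both sides with plaintext gives pad = plaintext ⊕ ciphertext.
byte 0: 0e XOR 59 = 57
byte 1: a8 XOR 96 = 3e
byte 2: 91 XOR da = 4b
byte 3: b1 XOR bd = 0c
byte 4: c6 XOR c9 = 0f
byte 5: 7f XOR 34 = 4b
byte 6: 95 XOR ae = 3b
byte 7: 84 XOR a8 = 2c
byte 8: b1 XOR 07 = b6
byte 9: f9 XOR 44 = bd
byte 10: fc XOR 2c = d0
byte 11: 82 XOR 42 = c0

573e4b0c0f4b3b2cb6bdd0c0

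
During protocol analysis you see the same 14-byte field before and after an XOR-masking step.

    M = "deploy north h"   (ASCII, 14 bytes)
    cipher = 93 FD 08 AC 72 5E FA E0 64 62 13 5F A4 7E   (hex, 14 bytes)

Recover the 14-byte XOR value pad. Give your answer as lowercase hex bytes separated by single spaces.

f7 98 78 c0 1d 27 da 8e 0b 10 67 37 84 16

Since cipher = M ⊕ pad, XORing both sides with M gives pad = M ⊕ cipher.
byte 0: 64 ⊕ 93 = f7
byte 1: 65 ⊕ fd = 98
byte 2: 70 ⊕ 08 = 78
byte 3: 6c ⊕ ac = c0
byte 4: 6f ⊕ 72 = 1d
byte 5: 79 ⊕ 5e = 27
byte 6: 20 ⊕ fa = da
byte 7: 6e ⊕ e0 = 8e
byte 8: 6f ⊕ 64 = 0b
byte 9: 72 ⊕ 62 = 10
byte 10: 74 ⊕ 13 = 67
byte 11: 68 ⊕ 5f = 37
byte 12: 20 ⊕ a4 = 84
byte 13: 68 ⊕ 7e = 16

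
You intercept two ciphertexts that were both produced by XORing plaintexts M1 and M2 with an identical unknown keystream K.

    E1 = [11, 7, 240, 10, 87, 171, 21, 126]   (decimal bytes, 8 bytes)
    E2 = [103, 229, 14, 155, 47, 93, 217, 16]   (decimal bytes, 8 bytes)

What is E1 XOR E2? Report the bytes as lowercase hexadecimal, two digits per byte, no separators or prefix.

E1 ⊕ E2 = (M1 ⊕ K) ⊕ (M2 ⊕ K) = M1 ⊕ M2 — the shared key cancels under XOR.
byte 0: 0b xor 67 = 6c
byte 1: 07 xor e5 = e2
byte 2: f0 xor 0e = fe
byte 3: 0a xor 9b = 91
byte 4: 57 xor 2f = 78
byte 5: ab xor 5d = f6
byte 6: 15 xor d9 = cc
byte 7: 7e xor 10 = 6e

6ce2fe9178f6cc6e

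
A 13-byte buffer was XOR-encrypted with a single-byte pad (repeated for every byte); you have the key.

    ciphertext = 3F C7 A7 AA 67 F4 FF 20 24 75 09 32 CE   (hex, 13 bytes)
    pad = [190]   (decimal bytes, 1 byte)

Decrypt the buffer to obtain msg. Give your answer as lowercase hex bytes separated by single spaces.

The 1-byte key repeats, so the effective keystream is be be be be be be be be be be be be be.
byte 0: 00111111 ^ 10111110 = 10000001
byte 1: 11000111 ^ 10111110 = 01111001
byte 2: 10100111 ^ 10111110 = 00011001
byte 3: 10101010 ^ 10111110 = 00010100
byte 4: 01100111 ^ 10111110 = 11011001
byte 5: 11110100 ^ 10111110 = 01001010
byte 6: 11111111 ^ 10111110 = 01000001
byte 7: 00100000 ^ 10111110 = 10011110
byte 8: 00100100 ^ 10111110 = 10011010
byte 9: 01110101 ^ 10111110 = 11001011
byte 10: 00001001 ^ 10111110 = 10110111
byte 11: 00110010 ^ 10111110 = 10001100
byte 12: 11001110 ^ 10111110 = 01110000

81 79 19 14 d9 4a 41 9e 9a cb b7 8c 70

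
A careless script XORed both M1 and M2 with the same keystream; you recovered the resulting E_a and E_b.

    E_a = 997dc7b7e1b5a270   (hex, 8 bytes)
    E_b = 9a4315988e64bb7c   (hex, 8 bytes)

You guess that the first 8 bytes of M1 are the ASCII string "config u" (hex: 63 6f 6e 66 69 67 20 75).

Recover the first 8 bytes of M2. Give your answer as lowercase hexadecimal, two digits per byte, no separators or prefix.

First, E_a ⊕ E_b = (M1 ⊕ K) ⊕ (M2 ⊕ K) = M1 ⊕ M2, so the key drops out. Then M2 = (M1 ⊕ M2) ⊕ M1 over the first 8 bytes.
byte 0: (99 xor 9a) xor 63 = 03 xor 63 = 60
byte 1: (7d xor 43) xor 6f = 3e xor 6f = 51
byte 2: (c7 xor 15) xor 6e = d2 xor 6e = bc
byte 3: (b7 xor 98) xor 66 = 2f xor 66 = 49
byte 4: (e1 xor 8e) xor 69 = 6f xor 69 = 06
byte 5: (b5 xor 64) xor 67 = d1 xor 67 = b6
byte 6: (a2 xor bb) xor 20 = 19 xor 20 = 39
byte 7: (70 xor 7c) xor 75 = 0c xor 75 = 79

6051bc4906b63979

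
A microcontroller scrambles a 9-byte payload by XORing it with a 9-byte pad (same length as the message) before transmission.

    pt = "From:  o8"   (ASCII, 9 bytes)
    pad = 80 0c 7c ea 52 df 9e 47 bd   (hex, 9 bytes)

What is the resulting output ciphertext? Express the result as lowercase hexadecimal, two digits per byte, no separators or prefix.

 70 XOR 128 = 198
114 XOR  12 = 126
111 XOR 124 =  19
109 XOR 234 = 135
 58 XOR  82 = 104
 32 XOR 223 = 255
 32 XOR 158 = 190
111 XOR  71 =  40
 56 XOR 189 = 133

c67e138768ffbe2885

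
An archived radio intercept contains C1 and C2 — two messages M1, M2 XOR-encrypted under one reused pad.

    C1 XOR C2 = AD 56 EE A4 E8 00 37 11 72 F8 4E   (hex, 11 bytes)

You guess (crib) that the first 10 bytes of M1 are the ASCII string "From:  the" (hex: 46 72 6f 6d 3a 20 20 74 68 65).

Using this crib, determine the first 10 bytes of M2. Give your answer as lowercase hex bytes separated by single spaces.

eb 24 81 c9 d2 20 17 65 1a 9d

Since C1 ⊕ C2 = M1 ⊕ M2, XORing with the guessed M1 bytes yields the corresponding M2 bytes: M2 = (C1 ⊕ C2) ⊕ M1.
byte 0: 173 xor  70 = 235
byte 1:  86 xor 114 =  36
byte 2: 238 xor 111 = 129
byte 3: 164 xor 109 = 201
byte 4: 232 xor  58 = 210
byte 5:   0 xor  32 =  32
byte 6:  55 xor  32 =  23
byte 7:  17 xor 116 = 101
byte 8: 114 xor 104 =  26
byte 9: 248 xor 101 = 157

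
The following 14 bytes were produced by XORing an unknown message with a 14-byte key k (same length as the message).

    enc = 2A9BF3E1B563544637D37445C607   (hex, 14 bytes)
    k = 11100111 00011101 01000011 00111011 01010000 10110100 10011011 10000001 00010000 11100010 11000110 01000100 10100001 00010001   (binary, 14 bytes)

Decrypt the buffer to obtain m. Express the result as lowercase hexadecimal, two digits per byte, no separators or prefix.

cd86b0dae5d7cfc72731b2016716

XOR is its own inverse, so applying the key byte-wise gives the result directly.
byte 0: 00101010 XOR 11100111 = 11001101
byte 1: 10011011 XOR 00011101 = 10000110
byte 2: 11110011 XOR 01000011 = 10110000
byte 3: 11100001 XOR 00111011 = 11011010
byte 4: 10110101 XOR 01010000 = 11100101
byte 5: 01100011 XOR 10110100 = 11010111
byte 6: 01010100 XOR 10011011 = 11001111
byte 7: 01000110 XOR 10000001 = 11000111
byte 8: 00110111 XOR 00010000 = 00100111
byte 9: 11010011 XOR 11100010 = 00110001
byte 10: 01110100 XOR 11000110 = 10110010
byte 11: 01000101 XOR 01000100 = 00000001
byte 12: 11000110 XOR 10100001 = 01100111
byte 13: 00000111 XOR 00010001 = 00010110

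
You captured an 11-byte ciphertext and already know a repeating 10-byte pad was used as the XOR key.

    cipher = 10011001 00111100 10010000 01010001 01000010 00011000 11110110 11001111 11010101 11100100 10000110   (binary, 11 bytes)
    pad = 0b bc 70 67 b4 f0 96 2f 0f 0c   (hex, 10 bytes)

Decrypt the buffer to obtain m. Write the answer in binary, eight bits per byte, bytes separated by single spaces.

The 10-byte key repeats, so the effective keystream is 0b bc 70 67 b4 f0 96 2f 0f 0c 0b.
byte 0: 99 xor 0b = 92
byte 1: 3c xor bc = 80
byte 2: 90 xor 70 = e0
byte 3: 51 xor 67 = 36
byte 4: 42 xor b4 = f6
byte 5: 18 xor f0 = e8
byte 6: f6 xor 96 = 60
byte 7: cf xor 2f = e0
byte 8: d5 xor 0f = da
byte 9: e4 xor 0c = e8
byte 10: 86 xor 0b = 8d

10010010 10000000 11100000 00110110 11110110 11101000 01100000 11100000 11011010 11101000 10001101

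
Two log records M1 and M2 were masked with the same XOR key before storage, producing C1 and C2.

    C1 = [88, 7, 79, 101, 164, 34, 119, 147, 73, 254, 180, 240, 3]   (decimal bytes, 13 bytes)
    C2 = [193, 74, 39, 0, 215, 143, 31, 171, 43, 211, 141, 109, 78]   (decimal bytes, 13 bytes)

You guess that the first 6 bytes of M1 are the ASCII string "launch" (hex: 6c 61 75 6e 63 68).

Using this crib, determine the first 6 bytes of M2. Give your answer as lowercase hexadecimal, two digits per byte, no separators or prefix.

First, C1 ⊕ C2 = (M1 ⊕ K) ⊕ (M2 ⊕ K) = M1 ⊕ M2, so the key drops out. Then M2 = (M1 ⊕ M2) ⊕ M1 over the first 6 bytes.
byte 0: (58 ⊕ c1) ⊕ 6c = 99 ⊕ 6c = f5
byte 1: (07 ⊕ 4a) ⊕ 61 = 4d ⊕ 61 = 2c
byte 2: (4f ⊕ 27) ⊕ 75 = 68 ⊕ 75 = 1d
byte 3: (65 ⊕ 00) ⊕ 6e = 65 ⊕ 6e = 0b
byte 4: (a4 ⊕ d7) ⊕ 63 = 73 ⊕ 63 = 10
byte 5: (22 ⊕ 8f) ⊕ 68 = ad ⊕ 68 = c5

f52c1d0b10c5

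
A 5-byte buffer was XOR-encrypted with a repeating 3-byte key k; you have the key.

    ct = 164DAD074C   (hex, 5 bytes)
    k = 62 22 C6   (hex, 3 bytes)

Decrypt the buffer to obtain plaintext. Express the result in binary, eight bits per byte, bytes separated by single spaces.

The 3-byte key repeats, so the effective keystream is 62 22 c6 62 22.
byte 0: 00010110 ^ 01100010 = 01110100
byte 1: 01001101 ^ 00100010 = 01101111
byte 2: 10101101 ^ 11000110 = 01101011
byte 3: 00000111 ^ 01100010 = 01100101
byte 4: 01001100 ^ 00100010 = 01101110

01110100 01101111 01101011 01100101 01101110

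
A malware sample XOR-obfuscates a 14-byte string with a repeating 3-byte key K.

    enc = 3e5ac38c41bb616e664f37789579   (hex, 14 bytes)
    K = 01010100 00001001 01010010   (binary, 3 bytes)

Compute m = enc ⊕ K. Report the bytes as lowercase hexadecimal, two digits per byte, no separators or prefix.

6a5391d848e93567341b3e2ac170

The 3-byte key repeats, so the effective keystream is 54 09 52 54 09 52 54 09 52 54 09 52 54 09.
byte 0: 00111110 ⊕ 01010100 = 01101010
byte 1: 01011010 ⊕ 00001001 = 01010011
byte 2: 11000011 ⊕ 01010010 = 10010001
byte 3: 10001100 ⊕ 01010100 = 11011000
byte 4: 01000001 ⊕ 00001001 = 01001000
byte 5: 10111011 ⊕ 01010010 = 11101001
byte 6: 01100001 ⊕ 01010100 = 00110101
byte 7: 01101110 ⊕ 00001001 = 01100111
byte 8: 01100110 ⊕ 01010010 = 00110100
byte 9: 01001111 ⊕ 01010100 = 00011011
byte 10: 00110111 ⊕ 00001001 = 00111110
byte 11: 01111000 ⊕ 01010010 = 00101010
byte 12: 10010101 ⊕ 01010100 = 11000001
byte 13: 01111001 ⊕ 00001001 = 01110000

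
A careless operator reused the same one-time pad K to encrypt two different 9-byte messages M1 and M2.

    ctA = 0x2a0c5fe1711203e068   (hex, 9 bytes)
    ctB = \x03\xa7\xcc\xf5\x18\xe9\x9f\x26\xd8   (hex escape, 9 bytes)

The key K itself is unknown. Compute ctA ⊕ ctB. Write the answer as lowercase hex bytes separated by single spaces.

ctA ⊕ ctB = (M1 ⊕ K) ⊕ (M2 ⊕ K) = M1 ⊕ M2 — the shared key cancels under XOR.
2a XOR 03 = 29
0c XOR a7 = ab
5f XOR cc = 93
e1 XOR f5 = 14
71 XOR 18 = 69
12 XOR e9 = fb
03 XOR 9f = 9c
e0 XOR 26 = c6
68 XOR d8 = b0

29 ab 93 14 69 fb 9c c6 b0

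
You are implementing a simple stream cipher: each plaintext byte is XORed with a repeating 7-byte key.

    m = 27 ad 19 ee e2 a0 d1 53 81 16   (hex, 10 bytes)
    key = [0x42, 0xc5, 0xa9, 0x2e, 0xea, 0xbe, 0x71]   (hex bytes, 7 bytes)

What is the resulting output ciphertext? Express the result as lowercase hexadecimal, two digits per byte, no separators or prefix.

The 7-byte key repeats, so the effective keystream is 42 c5 a9 2e ea be 71 42 c5 a9.
byte 0: 00100111 ^ 01000010 = 01100101
byte 1: 10101101 ^ 11000101 = 01101000
byte 2: 00011001 ^ 10101001 = 10110000
byte 3: 11101110 ^ 00101110 = 11000000
byte 4: 11100010 ^ 11101010 = 00001000
byte 5: 10100000 ^ 10111110 = 00011110
byte 6: 11010001 ^ 01110001 = 10100000
byte 7: 01010011 ^ 01000010 = 00010001
byte 8: 10000001 ^ 11000101 = 01000100
byte 9: 00010110 ^ 10101001 = 10111111

6568b0c0081ea01144bf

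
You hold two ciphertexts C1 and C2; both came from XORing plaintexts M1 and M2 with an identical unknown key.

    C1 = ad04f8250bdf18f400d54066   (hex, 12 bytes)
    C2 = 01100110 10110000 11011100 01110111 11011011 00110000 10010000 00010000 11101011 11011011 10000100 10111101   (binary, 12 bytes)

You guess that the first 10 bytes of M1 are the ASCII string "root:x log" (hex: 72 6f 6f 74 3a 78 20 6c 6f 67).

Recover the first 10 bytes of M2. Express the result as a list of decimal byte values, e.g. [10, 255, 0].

First, C1 ⊕ C2 = (M1 ⊕ K) ⊕ (M2 ⊕ K) = M1 ⊕ M2, so the key drops out. Then M2 = (M1 ⊕ M2) ⊕ M1 over the first 10 bytes.
byte 0: (ad ⊕ 66) ⊕ 72 = cb ⊕ 72 = b9
byte 1: (04 ⊕ b0) ⊕ 6f = b4 ⊕ 6f = db
byte 2: (f8 ⊕ dc) ⊕ 6f = 24 ⊕ 6f = 4b
byte 3: (25 ⊕ 77) ⊕ 74 = 52 ⊕ 74 = 26
byte 4: (0b ⊕ db) ⊕ 3a = d0 ⊕ 3a = ea
byte 5: (df ⊕ 30) ⊕ 78 = ef ⊕ 78 = 97
byte 6: (18 ⊕ 90) ⊕ 20 = 88 ⊕ 20 = a8
byte 7: (f4 ⊕ 10) ⊕ 6c = e4 ⊕ 6c = 88
byte 8: (00 ⊕ eb) ⊕ 6f = eb ⊕ 6f = 84
byte 9: (d5 ⊕ db) ⊕ 67 = 0e ⊕ 67 = 69

[185, 219, 75, 38, 234, 151, 168, 136, 132, 105]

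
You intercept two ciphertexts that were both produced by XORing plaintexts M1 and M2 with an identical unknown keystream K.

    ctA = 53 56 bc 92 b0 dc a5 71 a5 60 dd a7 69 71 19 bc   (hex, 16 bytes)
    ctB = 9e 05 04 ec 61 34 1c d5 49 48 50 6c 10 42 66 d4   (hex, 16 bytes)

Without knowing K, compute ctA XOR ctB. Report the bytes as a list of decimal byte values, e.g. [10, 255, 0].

ctA ⊕ ctB = (M1 ⊕ K) ⊕ (M2 ⊕ K) = M1 ⊕ M2 — the shared key cancels under XOR.
01010011 ⊕ 10011110 = 11001101
01010110 ⊕ 00000101 = 01010011
10111100 ⊕ 00000100 = 10111000
10010010 ⊕ 11101100 = 01111110
10110000 ⊕ 01100001 = 11010001
11011100 ⊕ 00110100 = 11101000
10100101 ⊕ 00011100 = 10111001
01110001 ⊕ 11010101 = 10100100
10100101 ⊕ 01001001 = 11101100
01100000 ⊕ 01001000 = 00101000
11011101 ⊕ 01010000 = 10001101
10100111 ⊕ 01101100 = 11001011
01101001 ⊕ 00010000 = 01111001
01110001 ⊕ 01000010 = 00110011
00011001 ⊕ 01100110 = 01111111
10111100 ⊕ 11010100 = 01101000

[205, 83, 184, 126, 209, 232, 185, 164, 236, 40, 141, 203, 121, 51, 127, 104]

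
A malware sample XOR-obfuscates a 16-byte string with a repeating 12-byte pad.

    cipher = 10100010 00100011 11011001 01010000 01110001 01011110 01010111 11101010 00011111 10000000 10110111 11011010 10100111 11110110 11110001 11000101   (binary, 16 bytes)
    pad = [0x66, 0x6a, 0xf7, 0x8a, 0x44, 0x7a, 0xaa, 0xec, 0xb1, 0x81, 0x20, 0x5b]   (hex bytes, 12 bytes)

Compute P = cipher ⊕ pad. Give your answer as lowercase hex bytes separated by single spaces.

c4 49 2e da 35 24 fd 06 ae 01 97 81 c1 9c 06 4f

The 12-byte key repeats, so the effective keystream is 66 6a f7 8a 44 7a aa ec b1 81 20 5b 66 6a f7 8a.
byte 0: a2 XOR 66 = c4
byte 1: 23 XOR 6a = 49
byte 2: d9 XOR f7 = 2e
byte 3: 50 XOR 8a = da
byte 4: 71 XOR 44 = 35
byte 5: 5e XOR 7a = 24
byte 6: 57 XOR aa = fd
byte 7: ea XOR ec = 06
byte 8: 1f XOR b1 = ae
byte 9: 80 XOR 81 = 01
byte 10: b7 XOR 20 = 97
byte 11: da XOR 5b = 81
byte 12: a7 XOR 66 = c1
byte 13: f6 XOR 6a = 9c
byte 14: f1 XOR f7 = 06
byte 15: c5 XOR 8a = 4f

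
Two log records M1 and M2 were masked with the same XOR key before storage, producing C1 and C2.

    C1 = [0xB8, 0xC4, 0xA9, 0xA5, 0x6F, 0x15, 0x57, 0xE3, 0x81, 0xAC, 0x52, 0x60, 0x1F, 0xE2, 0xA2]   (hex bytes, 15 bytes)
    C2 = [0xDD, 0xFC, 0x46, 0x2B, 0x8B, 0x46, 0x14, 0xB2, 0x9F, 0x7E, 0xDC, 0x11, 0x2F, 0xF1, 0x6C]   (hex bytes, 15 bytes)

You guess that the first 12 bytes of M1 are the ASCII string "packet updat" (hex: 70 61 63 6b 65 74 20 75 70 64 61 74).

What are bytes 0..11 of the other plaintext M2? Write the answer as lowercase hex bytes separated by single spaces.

15 59 8c e5 81 27 63 24 6e b6 ef 05

First, C1 ⊕ C2 = (M1 ⊕ K) ⊕ (M2 ⊕ K) = M1 ⊕ M2, so the key drops out. Then M2 = (M1 ⊕ M2) ⊕ M1 over the first 12 bytes.
byte 0: (b8 ⊕ dd) ⊕ 70 = 65 ⊕ 70 = 15
byte 1: (c4 ⊕ fc) ⊕ 61 = 38 ⊕ 61 = 59
byte 2: (a9 ⊕ 46) ⊕ 63 = ef ⊕ 63 = 8c
byte 3: (a5 ⊕ 2b) ⊕ 6b = 8e ⊕ 6b = e5
byte 4: (6f ⊕ 8b) ⊕ 65 = e4 ⊕ 65 = 81
byte 5: (15 ⊕ 46) ⊕ 74 = 53 ⊕ 74 = 27
byte 6: (57 ⊕ 14) ⊕ 20 = 43 ⊕ 20 = 63
byte 7: (e3 ⊕ b2) ⊕ 75 = 51 ⊕ 75 = 24
byte 8: (81 ⊕ 9f) ⊕ 70 = 1e ⊕ 70 = 6e
byte 9: (ac ⊕ 7e) ⊕ 64 = d2 ⊕ 64 = b6
byte 10: (52 ⊕ dc) ⊕ 61 = 8e ⊕ 61 = ef
byte 11: (60 ⊕ 11) ⊕ 74 = 71 ⊕ 74 = 05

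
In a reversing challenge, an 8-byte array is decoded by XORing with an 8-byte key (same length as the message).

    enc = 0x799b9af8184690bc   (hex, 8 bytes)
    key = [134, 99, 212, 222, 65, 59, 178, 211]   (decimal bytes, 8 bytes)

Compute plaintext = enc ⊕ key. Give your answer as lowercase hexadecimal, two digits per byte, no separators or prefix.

fff84e26597d226f

byte 0: 79 ⊕ 86 = ff
byte 1: 9b ⊕ 63 = f8
byte 2: 9a ⊕ d4 = 4e
byte 3: f8 ⊕ de = 26
byte 4: 18 ⊕ 41 = 59
byte 5: 46 ⊕ 3b = 7d
byte 6: 90 ⊕ b2 = 22
byte 7: bc ⊕ d3 = 6f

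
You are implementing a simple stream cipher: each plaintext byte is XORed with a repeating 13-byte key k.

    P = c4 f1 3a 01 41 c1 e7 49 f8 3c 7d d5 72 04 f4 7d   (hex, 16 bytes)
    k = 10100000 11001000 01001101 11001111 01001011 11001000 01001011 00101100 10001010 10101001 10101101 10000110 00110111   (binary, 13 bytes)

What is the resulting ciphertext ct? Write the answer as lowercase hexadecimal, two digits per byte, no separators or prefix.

643977ce0a09ac657295d05345a43c30

The 13-byte key repeats, so the effective keystream is a0 c8 4d cf 4b c8 4b 2c 8a a9 ad 86 37 a0 c8 4d.
byte 0: c4 XOR a0 = 64
byte 1: f1 XOR c8 = 39
byte 2: 3a XOR 4d = 77
byte 3: 01 XOR cf = ce
byte 4: 41 XOR 4b = 0a
byte 5: c1 XOR c8 = 09
byte 6: e7 XOR 4b = ac
byte 7: 49 XOR 2c = 65
byte 8: f8 XOR 8a = 72
byte 9: 3c XOR a9 = 95
byte 10: 7d XOR ad = d0
byte 11: d5 XOR 86 = 53
byte 12: 72 XOR 37 = 45
byte 13: 04 XOR a0 = a4
byte 14: f4 XOR c8 = 3c
byte 15: 7d XOR 4d = 30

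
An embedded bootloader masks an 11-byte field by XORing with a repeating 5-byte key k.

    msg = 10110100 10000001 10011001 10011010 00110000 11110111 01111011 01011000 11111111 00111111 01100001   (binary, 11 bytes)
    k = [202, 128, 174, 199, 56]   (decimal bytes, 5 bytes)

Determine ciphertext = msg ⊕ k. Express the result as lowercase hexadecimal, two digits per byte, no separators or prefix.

7e01375d083dfbf63807ab

The 5-byte key repeats, so the effective keystream is ca 80 ae c7 38 ca 80 ae c7 38 ca.
byte 0: 10110100 XOR 11001010 = 01111110
byte 1: 10000001 XOR 10000000 = 00000001
byte 2: 10011001 XOR 10101110 = 00110111
byte 3: 10011010 XOR 11000111 = 01011101
byte 4: 00110000 XOR 00111000 = 00001000
byte 5: 11110111 XOR 11001010 = 00111101
byte 6: 01111011 XOR 10000000 = 11111011
byte 7: 01011000 XOR 10101110 = 11110110
byte 8: 11111111 XOR 11000111 = 00111000
byte 9: 00111111 XOR 00111000 = 00000111
byte 10: 01100001 XOR 11001010 = 10101011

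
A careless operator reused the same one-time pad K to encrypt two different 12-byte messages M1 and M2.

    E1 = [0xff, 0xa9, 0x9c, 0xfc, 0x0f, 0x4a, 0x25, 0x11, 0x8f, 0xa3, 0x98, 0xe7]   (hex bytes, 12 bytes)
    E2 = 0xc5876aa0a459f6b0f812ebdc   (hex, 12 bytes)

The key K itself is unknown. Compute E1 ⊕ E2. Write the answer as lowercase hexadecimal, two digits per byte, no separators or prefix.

3a2ef65cab13d3a177b1733b

E1 ⊕ E2 = (M1 ⊕ K) ⊕ (M2 ⊕ K) = M1 ⊕ M2 — the shared key cancels under XOR.
byte 0: ff ⊕ c5 = 3a
byte 1: a9 ⊕ 87 = 2e
byte 2: 9c ⊕ 6a = f6
byte 3: fc ⊕ a0 = 5c
byte 4: 0f ⊕ a4 = ab
byte 5: 4a ⊕ 59 = 13
byte 6: 25 ⊕ f6 = d3
byte 7: 11 ⊕ b0 = a1
byte 8: 8f ⊕ f8 = 77
byte 9: a3 ⊕ 12 = b1
byte 10: 98 ⊕ eb = 73
byte 11: e7 ⊕ dc = 3b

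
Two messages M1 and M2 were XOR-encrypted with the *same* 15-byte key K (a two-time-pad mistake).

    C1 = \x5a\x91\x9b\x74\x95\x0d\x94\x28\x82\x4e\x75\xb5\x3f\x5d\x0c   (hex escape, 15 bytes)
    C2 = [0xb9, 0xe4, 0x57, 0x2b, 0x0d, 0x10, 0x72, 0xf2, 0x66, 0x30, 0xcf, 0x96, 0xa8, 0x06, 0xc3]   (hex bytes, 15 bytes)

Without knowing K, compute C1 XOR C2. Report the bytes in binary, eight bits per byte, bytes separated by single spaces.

11100011 01110101 11001100 01011111 10011000 00011101 11100110 11011010 11100100 01111110 10111010 00100011 10010111 01011011 11001111

C1 ⊕ C2 = (M1 ⊕ K) ⊕ (M2 ⊕ K) = M1 ⊕ M2 — the shared key cancels under XOR.
5a xor b9 = e3
91 xor e4 = 75
9b xor 57 = cc
74 xor 2b = 5f
95 xor 0d = 98
0d xor 10 = 1d
94 xor 72 = e6
28 xor f2 = da
82 xor 66 = e4
4e xor 30 = 7e
75 xor cf = ba
b5 xor 96 = 23
3f xor a8 = 97
5d xor 06 = 5b
0c xor c3 = cf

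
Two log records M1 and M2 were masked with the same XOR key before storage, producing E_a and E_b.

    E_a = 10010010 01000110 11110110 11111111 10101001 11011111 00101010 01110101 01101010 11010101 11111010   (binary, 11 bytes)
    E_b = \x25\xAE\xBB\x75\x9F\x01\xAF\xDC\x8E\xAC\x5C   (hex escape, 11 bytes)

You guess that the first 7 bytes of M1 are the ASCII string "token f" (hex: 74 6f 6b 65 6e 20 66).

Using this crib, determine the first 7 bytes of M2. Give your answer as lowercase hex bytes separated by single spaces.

First, E_a ⊕ E_b = (M1 ⊕ K) ⊕ (M2 ⊕ K) = M1 ⊕ M2, so the key drops out. Then M2 = (M1 ⊕ M2) ⊕ M1 over the first 7 bytes.
byte 0: (92 ⊕ 25) ⊕ 74 = b7 ⊕ 74 = c3
byte 1: (46 ⊕ ae) ⊕ 6f = e8 ⊕ 6f = 87
byte 2: (f6 ⊕ bb) ⊕ 6b = 4d ⊕ 6b = 26
byte 3: (ff ⊕ 75) ⊕ 65 = 8a ⊕ 65 = ef
byte 4: (a9 ⊕ 9f) ⊕ 6e = 36 ⊕ 6e = 58
byte 5: (df ⊕ 01) ⊕ 20 = de ⊕ 20 = fe
byte 6: (2a ⊕ af) ⊕ 66 = 85 ⊕ 66 = e3

c3 87 26 ef 58 fe e3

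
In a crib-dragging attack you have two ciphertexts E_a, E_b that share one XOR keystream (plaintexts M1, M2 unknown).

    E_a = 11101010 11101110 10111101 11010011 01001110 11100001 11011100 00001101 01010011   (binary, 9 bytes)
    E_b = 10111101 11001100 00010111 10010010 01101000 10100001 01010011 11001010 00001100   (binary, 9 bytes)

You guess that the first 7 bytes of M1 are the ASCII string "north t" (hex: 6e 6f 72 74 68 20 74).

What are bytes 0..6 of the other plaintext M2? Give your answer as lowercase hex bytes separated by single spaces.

First, E_a ⊕ E_b = (M1 ⊕ K) ⊕ (M2 ⊕ K) = M1 ⊕ M2, so the key drops out. Then M2 = (M1 ⊕ M2) ⊕ M1 over the first 7 bytes.
byte 0: (ea ^ bd) ^ 6e = 57 ^ 6e = 39
byte 1: (ee ^ cc) ^ 6f = 22 ^ 6f = 4d
byte 2: (bd ^ 17) ^ 72 = aa ^ 72 = d8
byte 3: (d3 ^ 92) ^ 74 = 41 ^ 74 = 35
byte 4: (4e ^ 68) ^ 68 = 26 ^ 68 = 4e
byte 5: (e1 ^ a1) ^ 20 = 40 ^ 20 = 60
byte 6: (dc ^ 53) ^ 74 = 8f ^ 74 = fb

39 4d d8 35 4e 60 fb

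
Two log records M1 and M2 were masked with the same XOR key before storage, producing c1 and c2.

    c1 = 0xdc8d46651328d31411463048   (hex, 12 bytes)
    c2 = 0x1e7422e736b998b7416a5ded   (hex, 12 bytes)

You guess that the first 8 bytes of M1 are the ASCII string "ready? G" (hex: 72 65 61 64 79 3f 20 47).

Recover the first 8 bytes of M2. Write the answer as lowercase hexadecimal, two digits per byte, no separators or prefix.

b09c05e65cae6be4

First, c1 ⊕ c2 = (M1 ⊕ K) ⊕ (M2 ⊕ K) = M1 ⊕ M2, so the key drops out. Then M2 = (M1 ⊕ M2) ⊕ M1 over the first 8 bytes.
byte 0: (dc XOR 1e) XOR 72 = c2 XOR 72 = b0
byte 1: (8d XOR 74) XOR 65 = f9 XOR 65 = 9c
byte 2: (46 XOR 22) XOR 61 = 64 XOR 61 = 05
byte 3: (65 XOR e7) XOR 64 = 82 XOR 64 = e6
byte 4: (13 XOR 36) XOR 79 = 25 XOR 79 = 5c
byte 5: (28 XOR b9) XOR 3f = 91 XOR 3f = ae
byte 6: (d3 XOR 98) XOR 20 = 4b XOR 20 = 6b
byte 7: (14 XOR b7) XOR 47 = a3 XOR 47 = e4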